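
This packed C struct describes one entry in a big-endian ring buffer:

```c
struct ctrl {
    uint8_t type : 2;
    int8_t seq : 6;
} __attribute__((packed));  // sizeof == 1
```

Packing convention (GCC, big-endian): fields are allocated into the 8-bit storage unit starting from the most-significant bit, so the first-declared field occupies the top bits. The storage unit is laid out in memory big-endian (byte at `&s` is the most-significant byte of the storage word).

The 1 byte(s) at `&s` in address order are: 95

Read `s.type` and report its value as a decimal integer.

[0]=0x95 (big-endian) → word 0x95
type:2 @ bit 6 → (0x95>>6)&0x3 = 0x2  ←
seq:6 @ bit 0 → (0x95>>0)&0x3f = 0x15

2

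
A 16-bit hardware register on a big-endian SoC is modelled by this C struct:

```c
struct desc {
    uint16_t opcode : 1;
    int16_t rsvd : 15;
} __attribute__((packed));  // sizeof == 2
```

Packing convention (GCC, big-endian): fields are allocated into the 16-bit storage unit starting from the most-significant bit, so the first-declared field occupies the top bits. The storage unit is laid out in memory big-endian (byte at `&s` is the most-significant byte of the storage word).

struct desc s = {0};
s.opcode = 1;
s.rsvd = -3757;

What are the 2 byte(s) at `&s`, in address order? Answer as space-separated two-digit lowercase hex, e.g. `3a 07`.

opcode:1 = 1 → 0x1 << 15 → word 0x8000
rsvd:15 = -3757 → 0x7153 << 0 → word 0xf153
word = 0xf153 → big-endian bytes:
  [0]=0xf1  [1]=0x53

f1 53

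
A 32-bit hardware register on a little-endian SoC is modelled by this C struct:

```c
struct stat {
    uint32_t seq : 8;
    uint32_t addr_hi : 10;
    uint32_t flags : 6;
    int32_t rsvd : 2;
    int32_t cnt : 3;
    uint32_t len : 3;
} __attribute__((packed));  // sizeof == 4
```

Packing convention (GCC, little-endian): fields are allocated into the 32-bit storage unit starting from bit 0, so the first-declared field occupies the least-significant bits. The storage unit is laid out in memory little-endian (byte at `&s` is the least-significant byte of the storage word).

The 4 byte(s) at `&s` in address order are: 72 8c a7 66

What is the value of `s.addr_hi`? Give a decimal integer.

908

[0]=0x72 [1]=0x8c [2]=0xa7 [3]=0x66 (little-endian) → word 0x66a78c72
seq:8 @ bit 0 → (0x66a78c72>>0)&0xff = 0x72
addr_hi:10 @ bit 8 → (0x66a78c72>>8)&0x3ff = 0x38c  ←
flags:6 @ bit 18 → (0x66a78c72>>18)&0x3f = 0x29
rsvd:2 @ bit 24 → (0x66a78c72>>24)&0x3 = 0x2
cnt:3 @ bit 26 → (0x66a78c72>>26)&0x7 = 0x1
len:3 @ bit 29 → (0x66a78c72>>29)&0x7 = 0x3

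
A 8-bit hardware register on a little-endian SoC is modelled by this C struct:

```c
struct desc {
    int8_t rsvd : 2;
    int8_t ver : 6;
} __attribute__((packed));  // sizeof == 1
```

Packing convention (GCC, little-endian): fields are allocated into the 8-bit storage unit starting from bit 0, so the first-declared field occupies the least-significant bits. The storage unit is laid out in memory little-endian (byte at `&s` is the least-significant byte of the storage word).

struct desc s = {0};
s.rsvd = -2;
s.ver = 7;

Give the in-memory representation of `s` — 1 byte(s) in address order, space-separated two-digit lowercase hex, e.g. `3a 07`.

1e

[0+:2] rsvd=-2 & 0x3 = 0x2; word=0x02
[2+:6] ver=7 & 0x3f = 0x7; word=0x1e
word = 0x1e → little-endian bytes:
  [0]=0x1e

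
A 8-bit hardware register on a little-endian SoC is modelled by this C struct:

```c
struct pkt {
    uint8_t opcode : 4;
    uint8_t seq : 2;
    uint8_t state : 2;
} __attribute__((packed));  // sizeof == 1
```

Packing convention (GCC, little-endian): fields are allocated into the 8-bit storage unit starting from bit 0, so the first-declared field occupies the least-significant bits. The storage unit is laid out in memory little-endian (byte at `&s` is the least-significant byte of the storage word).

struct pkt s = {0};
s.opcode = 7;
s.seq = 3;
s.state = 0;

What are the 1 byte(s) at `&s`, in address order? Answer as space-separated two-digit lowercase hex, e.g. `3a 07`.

37

opcode:4 = 7 → 0x7 << 0 → word 0x07
seq:2 = 3 → 0x3 << 4 → word 0x37
state:2 = 0 → 0x0 << 6 → word 0x37
word = 0x37 → little-endian bytes:
  [0]=0x37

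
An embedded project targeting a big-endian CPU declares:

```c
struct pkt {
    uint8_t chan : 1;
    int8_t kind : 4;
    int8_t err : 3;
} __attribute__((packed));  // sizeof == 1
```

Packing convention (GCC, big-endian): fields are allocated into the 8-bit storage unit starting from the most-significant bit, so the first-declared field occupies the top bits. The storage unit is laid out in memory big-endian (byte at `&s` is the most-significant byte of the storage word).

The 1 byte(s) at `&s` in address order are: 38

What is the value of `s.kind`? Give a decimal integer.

[0]=0x38 (big-endian) → word 0x38
chan [7+:1] = (word>>7) & 0x1 = 0
kind [3+:4] = (word>>3) & 0xf = 7  ←
err [0+:3] = (word>>0) & 0x7 = 0
kind signed 4b, MSB=0: value = 7

7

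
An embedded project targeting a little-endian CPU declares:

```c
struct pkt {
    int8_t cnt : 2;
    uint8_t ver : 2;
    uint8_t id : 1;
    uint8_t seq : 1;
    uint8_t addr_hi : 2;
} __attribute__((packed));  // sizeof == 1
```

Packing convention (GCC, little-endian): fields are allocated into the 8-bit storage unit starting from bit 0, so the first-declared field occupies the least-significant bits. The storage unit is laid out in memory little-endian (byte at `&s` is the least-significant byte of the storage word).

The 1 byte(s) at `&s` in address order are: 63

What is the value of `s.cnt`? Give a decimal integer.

-1

[0]=0x63 (little-endian) → word 0x63
cnt [0+:2] = (word>>0) & 0x3 = 3  ←
ver [2+:2] = (word>>2) & 0x3 = 0
id [4+:1] = (word>>4) & 0x1 = 0
seq [5+:1] = (word>>5) & 0x1 = 1
addr_hi [6+:2] = (word>>6) & 0x3 = 1
cnt signed 2b, MSB=1: 3 - 4 = -1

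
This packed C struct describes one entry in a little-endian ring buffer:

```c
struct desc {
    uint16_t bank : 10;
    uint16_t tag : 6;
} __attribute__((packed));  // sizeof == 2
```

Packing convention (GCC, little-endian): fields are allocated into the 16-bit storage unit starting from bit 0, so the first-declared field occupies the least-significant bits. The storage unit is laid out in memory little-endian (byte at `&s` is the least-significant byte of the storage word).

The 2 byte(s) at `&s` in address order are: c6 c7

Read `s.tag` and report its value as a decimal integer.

[0]=0xc6 [1]=0xc7 (little-endian) → word 0xc7c6
bank [0+:10] = (word>>0) & 0x3ff = 966
tag [10+:6] = (word>>10) & 0x3f = 49  ←

49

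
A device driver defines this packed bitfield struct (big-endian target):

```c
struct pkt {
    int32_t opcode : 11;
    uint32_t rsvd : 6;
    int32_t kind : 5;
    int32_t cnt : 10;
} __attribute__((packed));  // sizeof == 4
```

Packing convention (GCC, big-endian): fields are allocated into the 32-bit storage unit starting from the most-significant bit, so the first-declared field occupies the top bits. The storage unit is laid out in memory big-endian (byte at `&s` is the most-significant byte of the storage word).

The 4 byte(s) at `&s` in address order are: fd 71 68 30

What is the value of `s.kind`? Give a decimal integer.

-6

[0]=0xfd [1]=0x71 [2]=0x68 [3]=0x30 (big-endian) → word 0xfd716830
opcode [21+:11] = (word>>21) & 0x7ff = 2027
rsvd [15+:6] = (word>>15) & 0x3f = 34
kind [10+:5] = (word>>10) & 0x1f = 26  ←
cnt [0+:10] = (word>>0) & 0x3ff = 48
kind signed 5b, MSB=1: 26 - 32 = -6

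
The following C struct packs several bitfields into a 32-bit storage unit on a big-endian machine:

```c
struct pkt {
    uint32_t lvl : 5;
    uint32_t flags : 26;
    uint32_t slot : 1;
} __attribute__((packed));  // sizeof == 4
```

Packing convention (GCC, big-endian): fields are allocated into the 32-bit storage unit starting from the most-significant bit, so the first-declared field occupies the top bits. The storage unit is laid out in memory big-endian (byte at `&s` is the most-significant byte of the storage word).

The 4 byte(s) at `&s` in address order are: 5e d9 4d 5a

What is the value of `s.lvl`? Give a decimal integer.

11

[0]=0x5e [1]=0xd9 [2]=0x4d [3]=0x5a (big-endian) → word 0x5ed94d5a
lvl [27+:5] = (word>>27) & 0x1f = 11  ←
flags [1+:26] = (word>>1) & 0x3ffffff = 57452205
slot [0+:1] = (word>>0) & 0x1 = 0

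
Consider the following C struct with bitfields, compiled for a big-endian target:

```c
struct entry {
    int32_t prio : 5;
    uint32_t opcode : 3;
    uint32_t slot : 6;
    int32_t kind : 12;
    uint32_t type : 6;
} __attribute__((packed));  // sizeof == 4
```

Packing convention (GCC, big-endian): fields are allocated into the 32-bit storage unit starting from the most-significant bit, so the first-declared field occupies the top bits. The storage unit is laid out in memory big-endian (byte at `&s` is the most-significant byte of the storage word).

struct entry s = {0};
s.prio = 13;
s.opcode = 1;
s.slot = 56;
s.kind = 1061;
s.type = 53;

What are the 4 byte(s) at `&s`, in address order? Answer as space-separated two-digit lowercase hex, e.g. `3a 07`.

prio (5b) val=13 bits=0xd at bit 27: 0x68000000
opcode (3b) val=1 bits=0x1 at bit 24: 0x69000000
slot (6b) val=56 bits=0x38 at bit 18: 0x69e00000
kind (12b) val=1061 bits=0x425 at bit 6: 0x69e10940
type (6b) val=53 bits=0x35 at bit 0: 0x69e10975
word = 0x69e10975 → big-endian bytes:
  [0]=0x69  [1]=0xe1  [2]=0x09  [3]=0x75

69 e1 09 75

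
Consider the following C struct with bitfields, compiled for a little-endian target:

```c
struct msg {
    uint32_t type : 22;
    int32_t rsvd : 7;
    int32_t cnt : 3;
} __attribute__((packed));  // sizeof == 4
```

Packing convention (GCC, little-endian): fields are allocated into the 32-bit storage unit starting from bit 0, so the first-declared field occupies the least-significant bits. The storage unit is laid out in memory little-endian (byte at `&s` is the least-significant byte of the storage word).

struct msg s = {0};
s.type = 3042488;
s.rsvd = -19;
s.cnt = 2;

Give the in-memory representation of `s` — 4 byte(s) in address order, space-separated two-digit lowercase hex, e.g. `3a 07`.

type (22b) val=3042488 bits=0x2e6cb8 at bit 0: 0x002e6cb8
rsvd (7b) val=-19 bits=0x6d at bit 22: 0x1b6e6cb8
cnt (3b) val=2 bits=0x2 at bit 29: 0x5b6e6cb8
word = 0x5b6e6cb8 → little-endian bytes:
  [0]=0xb8  [1]=0x6c  [2]=0x6e  [3]=0x5b

b8 6c 6e 5b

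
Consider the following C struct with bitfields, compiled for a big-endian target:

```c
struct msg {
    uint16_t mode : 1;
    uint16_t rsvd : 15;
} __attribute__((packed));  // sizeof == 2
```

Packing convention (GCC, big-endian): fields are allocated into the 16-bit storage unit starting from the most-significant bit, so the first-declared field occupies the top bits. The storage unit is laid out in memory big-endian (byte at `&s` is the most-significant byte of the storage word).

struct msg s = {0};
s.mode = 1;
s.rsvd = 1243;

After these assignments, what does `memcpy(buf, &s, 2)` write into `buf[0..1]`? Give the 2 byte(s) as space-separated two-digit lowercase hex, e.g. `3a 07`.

mode (1b) val=1 bits=0x1 at bit 15: 0x8000
rsvd (15b) val=1243 bits=0x4db at bit 0: 0x84db
word = 0x84db → big-endian bytes:
  [0]=0x84  [1]=0xdb

84 db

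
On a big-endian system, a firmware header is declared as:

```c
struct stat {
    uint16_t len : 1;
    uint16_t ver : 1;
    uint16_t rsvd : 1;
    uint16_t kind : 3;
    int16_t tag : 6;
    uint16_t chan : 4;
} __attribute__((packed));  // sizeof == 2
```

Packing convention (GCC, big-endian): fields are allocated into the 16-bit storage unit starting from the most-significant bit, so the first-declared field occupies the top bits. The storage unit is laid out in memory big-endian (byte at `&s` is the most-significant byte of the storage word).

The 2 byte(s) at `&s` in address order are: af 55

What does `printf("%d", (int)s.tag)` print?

-11

[0]=0xaf [1]=0x55 (big-endian) → word 0xaf55
len:1 @ bit 15 → (0xaf55>>15)&0x1 = 0x1
ver:1 @ bit 14 → (0xaf55>>14)&0x1 = 0x0
rsvd:1 @ bit 13 → (0xaf55>>13)&0x1 = 0x1
kind:3 @ bit 10 → (0xaf55>>10)&0x7 = 0x3
tag:6 @ bit 4 → (0xaf55>>4)&0x3f = 0x35  ←
chan:4 @ bit 0 → (0xaf55>>0)&0xf = 0x5
tag signed 6b, MSB=1: 53 - 64 = -11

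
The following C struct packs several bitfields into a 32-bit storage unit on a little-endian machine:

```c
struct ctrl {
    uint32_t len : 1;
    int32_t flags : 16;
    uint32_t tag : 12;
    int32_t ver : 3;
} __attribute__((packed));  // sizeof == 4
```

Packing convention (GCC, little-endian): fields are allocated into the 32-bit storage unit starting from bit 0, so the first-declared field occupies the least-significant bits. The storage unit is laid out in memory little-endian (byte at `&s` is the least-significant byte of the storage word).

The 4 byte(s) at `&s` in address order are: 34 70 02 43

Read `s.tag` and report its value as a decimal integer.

385

[0]=0x34 [1]=0x70 [2]=0x02 [3]=0x43 (little-endian) → word 0x43027034
len [0+:1] = (word>>0) & 0x1 = 0
flags [1+:16] = (word>>1) & 0xffff = 14362
tag [17+:12] = (word>>17) & 0xfff = 385  ←
ver [29+:3] = (word>>29) & 0x7 = 2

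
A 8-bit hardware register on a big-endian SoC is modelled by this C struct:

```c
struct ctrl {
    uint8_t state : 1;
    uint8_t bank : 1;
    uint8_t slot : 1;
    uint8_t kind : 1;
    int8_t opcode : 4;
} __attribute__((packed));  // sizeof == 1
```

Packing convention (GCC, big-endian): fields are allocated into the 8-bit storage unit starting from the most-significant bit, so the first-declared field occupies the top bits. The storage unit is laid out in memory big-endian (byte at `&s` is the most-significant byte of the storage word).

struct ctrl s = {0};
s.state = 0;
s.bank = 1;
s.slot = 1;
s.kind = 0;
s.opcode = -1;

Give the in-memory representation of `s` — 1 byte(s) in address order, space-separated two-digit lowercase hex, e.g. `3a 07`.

state:1 = 0 → 0x0 << 7 → word 0x00
bank:1 = 1 → 0x1 << 6 → word 0x40
slot:1 = 1 → 0x1 << 5 → word 0x60
kind:1 = 0 → 0x0 << 4 → word 0x60
opcode:4 = -1 → 0xf << 0 → word 0x6f
word = 0x6f → big-endian bytes:
  [0]=0x6f

6f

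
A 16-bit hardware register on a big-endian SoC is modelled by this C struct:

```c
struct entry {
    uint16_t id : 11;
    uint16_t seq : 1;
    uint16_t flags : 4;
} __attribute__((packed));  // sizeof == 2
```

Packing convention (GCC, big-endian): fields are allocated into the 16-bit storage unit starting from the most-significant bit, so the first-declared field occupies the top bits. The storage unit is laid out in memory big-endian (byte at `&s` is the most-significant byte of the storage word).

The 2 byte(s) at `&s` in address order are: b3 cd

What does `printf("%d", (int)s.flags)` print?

13

[0]=0xb3 [1]=0xcd (big-endian) → word 0xb3cd
id [5+:11] = (word>>5) & 0x7ff = 1438
seq [4+:1] = (word>>4) & 0x1 = 0
flags [0+:4] = (word>>0) & 0xf = 13  ←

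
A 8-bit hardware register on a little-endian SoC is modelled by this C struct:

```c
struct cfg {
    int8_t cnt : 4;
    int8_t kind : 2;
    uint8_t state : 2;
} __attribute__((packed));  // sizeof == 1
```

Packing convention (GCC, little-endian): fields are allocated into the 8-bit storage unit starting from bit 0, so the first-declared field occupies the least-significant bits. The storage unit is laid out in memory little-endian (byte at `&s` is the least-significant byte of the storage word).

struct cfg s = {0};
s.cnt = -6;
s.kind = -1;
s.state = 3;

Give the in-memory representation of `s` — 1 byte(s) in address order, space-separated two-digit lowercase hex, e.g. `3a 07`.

fa

[0+:4] cnt=-6 & 0xf = 0xa; word=0x0a
[4+:2] kind=-1 & 0x3 = 0x3; word=0x3a
[6+:2] state=3 & 0x3 = 0x3; word=0xfa
word = 0xfa → little-endian bytes:
  [0]=0xfa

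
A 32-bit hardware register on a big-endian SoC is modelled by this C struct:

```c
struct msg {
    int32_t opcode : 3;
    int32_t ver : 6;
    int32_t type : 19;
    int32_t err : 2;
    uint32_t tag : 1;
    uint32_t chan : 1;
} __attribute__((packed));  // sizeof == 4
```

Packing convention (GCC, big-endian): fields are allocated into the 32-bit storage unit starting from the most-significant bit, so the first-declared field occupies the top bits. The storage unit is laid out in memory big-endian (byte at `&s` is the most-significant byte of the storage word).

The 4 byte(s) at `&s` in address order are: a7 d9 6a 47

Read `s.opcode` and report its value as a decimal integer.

-3

[0]=0xa7 [1]=0xd9 [2]=0x6a [3]=0x47 (big-endian) → word 0xa7d96a47
opcode [29+:3] = (word>>29) & 0x7 = 5  ←
ver [23+:6] = (word>>23) & 0x3f = 15
type [4+:19] = (word>>4) & 0x7ffff = 366244
err [2+:2] = (word>>2) & 0x3 = 1
tag [1+:1] = (word>>1) & 0x1 = 1
chan [0+:1] = (word>>0) & 0x1 = 1
opcode signed 3b, MSB=1: 5 - 8 = -3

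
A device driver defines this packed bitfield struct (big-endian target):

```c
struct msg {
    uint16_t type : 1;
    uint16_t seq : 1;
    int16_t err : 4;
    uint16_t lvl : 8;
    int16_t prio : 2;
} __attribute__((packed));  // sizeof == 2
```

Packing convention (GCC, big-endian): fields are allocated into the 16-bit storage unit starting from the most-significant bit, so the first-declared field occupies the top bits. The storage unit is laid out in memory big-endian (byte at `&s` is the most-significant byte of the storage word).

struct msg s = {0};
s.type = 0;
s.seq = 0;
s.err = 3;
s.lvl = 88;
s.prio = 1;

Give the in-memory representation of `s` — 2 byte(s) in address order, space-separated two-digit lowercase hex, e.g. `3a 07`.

0d 61

type (1b) val=0 bits=0x0 at bit 15: 0x0000
seq (1b) val=0 bits=0x0 at bit 14: 0x0000
err (4b) val=3 bits=0x3 at bit 10: 0x0c00
lvl (8b) val=88 bits=0x58 at bit 2: 0x0d60
prio (2b) val=1 bits=0x1 at bit 0: 0x0d61
word = 0x0d61 → big-endian bytes:
  [0]=0x0d  [1]=0x61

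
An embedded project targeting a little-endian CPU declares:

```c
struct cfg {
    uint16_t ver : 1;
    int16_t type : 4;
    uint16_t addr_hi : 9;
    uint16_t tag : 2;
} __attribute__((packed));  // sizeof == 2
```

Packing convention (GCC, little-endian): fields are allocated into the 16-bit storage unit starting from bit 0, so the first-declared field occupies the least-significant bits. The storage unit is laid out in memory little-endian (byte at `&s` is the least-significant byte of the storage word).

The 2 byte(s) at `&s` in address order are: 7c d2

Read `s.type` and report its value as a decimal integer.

-2

[0]=0x7c [1]=0xd2 (little-endian) → word 0xd27c
ver [0+:1] = (word>>0) & 0x1 = 0
type [1+:4] = (word>>1) & 0xf = 14  ←
addr_hi [5+:9] = (word>>5) & 0x1ff = 147
tag [14+:2] = (word>>14) & 0x3 = 3
type signed 4b, MSB=1: 14 - 16 = -2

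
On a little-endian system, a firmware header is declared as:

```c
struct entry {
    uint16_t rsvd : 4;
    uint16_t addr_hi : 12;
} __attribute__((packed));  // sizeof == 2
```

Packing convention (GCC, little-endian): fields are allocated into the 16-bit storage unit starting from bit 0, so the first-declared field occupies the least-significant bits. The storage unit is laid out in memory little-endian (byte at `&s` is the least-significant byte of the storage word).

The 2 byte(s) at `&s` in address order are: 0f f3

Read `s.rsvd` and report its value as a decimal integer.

15

[0]=0x0f [1]=0xf3 (little-endian) → word 0xf30f
rsvd [0+:4] = (word>>0) & 0xf = 15  ←
addr_hi [4+:12] = (word>>4) & 0xfff = 3888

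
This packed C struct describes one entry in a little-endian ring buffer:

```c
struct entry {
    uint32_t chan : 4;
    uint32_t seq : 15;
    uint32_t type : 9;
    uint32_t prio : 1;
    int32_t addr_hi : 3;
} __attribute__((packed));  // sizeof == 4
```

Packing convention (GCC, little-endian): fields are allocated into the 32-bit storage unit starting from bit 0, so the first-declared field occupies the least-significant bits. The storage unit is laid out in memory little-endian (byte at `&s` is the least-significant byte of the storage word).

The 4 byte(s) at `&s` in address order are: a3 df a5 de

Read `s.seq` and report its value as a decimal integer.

24058

[0]=0xa3 [1]=0xdf [2]=0xa5 [3]=0xde (little-endian) → word 0xdea5dfa3
chan [0+:4] = (word>>0) & 0xf = 3
seq [4+:15] = (word>>4) & 0x7fff = 24058  ←
type [19+:9] = (word>>19) & 0x1ff = 468
prio [28+:1] = (word>>28) & 0x1 = 1
addr_hi [29+:3] = (word>>29) & 0x7 = 6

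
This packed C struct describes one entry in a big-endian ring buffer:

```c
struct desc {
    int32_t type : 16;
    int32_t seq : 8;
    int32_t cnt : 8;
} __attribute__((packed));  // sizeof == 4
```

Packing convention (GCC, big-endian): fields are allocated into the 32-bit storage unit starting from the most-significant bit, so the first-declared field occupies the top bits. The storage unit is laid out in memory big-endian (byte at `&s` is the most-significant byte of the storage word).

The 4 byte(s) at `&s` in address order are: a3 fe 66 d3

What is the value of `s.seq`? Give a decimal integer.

102

[0]=0xa3 [1]=0xfe [2]=0x66 [3]=0xd3 (big-endian) → word 0xa3fe66d3
type [16+:16] = (word>>16) & 0xffff = 41982
seq [8+:8] = (word>>8) & 0xff = 102  ←
cnt [0+:8] = (word>>0) & 0xff = 211
seq signed 8b, MSB=0: value = 102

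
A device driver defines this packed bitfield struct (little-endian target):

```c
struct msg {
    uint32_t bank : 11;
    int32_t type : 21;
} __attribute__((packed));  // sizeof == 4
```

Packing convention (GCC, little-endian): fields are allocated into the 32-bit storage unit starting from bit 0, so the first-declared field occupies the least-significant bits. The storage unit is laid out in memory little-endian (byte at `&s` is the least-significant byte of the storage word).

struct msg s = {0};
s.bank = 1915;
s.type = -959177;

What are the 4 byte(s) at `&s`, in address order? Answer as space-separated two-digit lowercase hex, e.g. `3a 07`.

bank:11 = 1915 → 0x77b << 0 → word 0x0000077b
type:21 = -959177 → 0x115d37 << 11 → word 0x8ae9bf7b
word = 0x8ae9bf7b → little-endian bytes:
  [0]=0x7b  [1]=0xbf  [2]=0xe9  [3]=0x8a

7b bf e9 8a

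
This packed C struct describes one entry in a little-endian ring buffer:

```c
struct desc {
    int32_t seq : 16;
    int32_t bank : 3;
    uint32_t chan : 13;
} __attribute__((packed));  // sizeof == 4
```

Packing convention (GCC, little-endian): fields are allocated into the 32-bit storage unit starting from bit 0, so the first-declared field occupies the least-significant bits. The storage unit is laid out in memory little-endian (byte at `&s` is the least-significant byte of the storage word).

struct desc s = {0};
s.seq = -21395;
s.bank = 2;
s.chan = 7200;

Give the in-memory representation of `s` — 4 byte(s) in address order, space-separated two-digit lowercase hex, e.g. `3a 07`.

6d ac 02 e1

seq (16b) val=-21395 bits=0xac6d at bit 0: 0x0000ac6d
bank (3b) val=2 bits=0x2 at bit 16: 0x0002ac6d
chan (13b) val=7200 bits=0x1c20 at bit 19: 0xe102ac6d
word = 0xe102ac6d → little-endian bytes:
  [0]=0x6d  [1]=0xac  [2]=0x02  [3]=0xe1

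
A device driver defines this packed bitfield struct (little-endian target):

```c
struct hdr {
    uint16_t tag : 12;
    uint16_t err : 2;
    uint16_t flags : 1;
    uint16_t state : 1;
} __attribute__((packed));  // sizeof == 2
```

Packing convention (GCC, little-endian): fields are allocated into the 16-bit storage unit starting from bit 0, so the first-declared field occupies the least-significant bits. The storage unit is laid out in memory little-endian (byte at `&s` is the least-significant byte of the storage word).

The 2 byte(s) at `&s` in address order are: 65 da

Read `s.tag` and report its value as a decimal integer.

[0]=0x65 [1]=0xda (little-endian) → word 0xda65
tag:12 @ bit 0 → (0xda65>>0)&0xfff = 0xa65  ←
err:2 @ bit 12 → (0xda65>>12)&0x3 = 0x1
flags:1 @ bit 14 → (0xda65>>14)&0x1 = 0x1
state:1 @ bit 15 → (0xda65>>15)&0x1 = 0x1

2661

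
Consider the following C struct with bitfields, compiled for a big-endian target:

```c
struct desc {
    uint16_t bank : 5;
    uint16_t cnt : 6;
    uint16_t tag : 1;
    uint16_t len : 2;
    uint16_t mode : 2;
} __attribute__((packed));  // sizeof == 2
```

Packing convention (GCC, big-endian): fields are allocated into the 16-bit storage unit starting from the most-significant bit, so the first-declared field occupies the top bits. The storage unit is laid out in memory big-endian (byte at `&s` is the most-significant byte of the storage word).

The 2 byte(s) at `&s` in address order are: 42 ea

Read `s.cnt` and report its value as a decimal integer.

23

[0]=0x42 [1]=0xea (big-endian) → word 0x42ea
bank [11+:5] = (word>>11) & 0x1f = 8
cnt [5+:6] = (word>>5) & 0x3f = 23  ←
tag [4+:1] = (word>>4) & 0x1 = 0
len [2+:2] = (word>>2) & 0x3 = 2
mode [0+:2] = (word>>0) & 0x3 = 2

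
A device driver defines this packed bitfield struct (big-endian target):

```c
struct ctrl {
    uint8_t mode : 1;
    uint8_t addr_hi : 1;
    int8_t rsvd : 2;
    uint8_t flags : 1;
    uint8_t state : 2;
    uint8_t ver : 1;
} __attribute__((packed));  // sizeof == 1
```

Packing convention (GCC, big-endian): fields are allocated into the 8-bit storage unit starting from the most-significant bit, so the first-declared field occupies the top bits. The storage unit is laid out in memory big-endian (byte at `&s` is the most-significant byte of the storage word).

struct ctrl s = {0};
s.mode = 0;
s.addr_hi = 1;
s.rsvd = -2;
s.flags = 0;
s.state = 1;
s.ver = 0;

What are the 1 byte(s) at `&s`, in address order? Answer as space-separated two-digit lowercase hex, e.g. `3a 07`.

mode:1 = 0 → 0x0 << 7 → word 0x00
addr_hi:1 = 1 → 0x1 << 6 → word 0x40
rsvd:2 = -2 → 0x2 << 4 → word 0x60
flags:1 = 0 → 0x0 << 3 → word 0x60
state:2 = 1 → 0x1 << 1 → word 0x62
ver:1 = 0 → 0x0 << 0 → word 0x62
word = 0x62 → big-endian bytes:
  [0]=0x62

62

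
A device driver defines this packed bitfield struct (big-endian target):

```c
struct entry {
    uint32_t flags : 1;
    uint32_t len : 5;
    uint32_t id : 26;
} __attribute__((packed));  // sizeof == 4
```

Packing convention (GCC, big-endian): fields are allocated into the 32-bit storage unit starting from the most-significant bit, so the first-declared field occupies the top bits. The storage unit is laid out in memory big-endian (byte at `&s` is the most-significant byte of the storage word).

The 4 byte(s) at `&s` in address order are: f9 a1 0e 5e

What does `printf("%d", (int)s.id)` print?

[0]=0xf9 [1]=0xa1 [2]=0x0e [3]=0x5e (big-endian) → word 0xf9a10e5e
flags [31+:1] = (word>>31) & 0x1 = 1
len [26+:5] = (word>>26) & 0x1f = 30
id [0+:26] = (word>>0) & 0x3ffffff = 27332190  ←

27332190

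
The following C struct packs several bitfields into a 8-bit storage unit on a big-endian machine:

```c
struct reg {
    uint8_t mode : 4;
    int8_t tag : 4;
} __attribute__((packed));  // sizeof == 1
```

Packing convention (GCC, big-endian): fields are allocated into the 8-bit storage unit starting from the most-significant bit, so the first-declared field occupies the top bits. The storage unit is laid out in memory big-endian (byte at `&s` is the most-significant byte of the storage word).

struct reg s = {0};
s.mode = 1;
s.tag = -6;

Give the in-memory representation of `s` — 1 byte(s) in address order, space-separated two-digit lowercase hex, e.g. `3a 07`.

mode:4 = 1 → 0x1 << 4 → word 0x10
tag:4 = -6 → 0xa << 0 → word 0x1a
word = 0x1a → big-endian bytes:
  [0]=0x1a

1a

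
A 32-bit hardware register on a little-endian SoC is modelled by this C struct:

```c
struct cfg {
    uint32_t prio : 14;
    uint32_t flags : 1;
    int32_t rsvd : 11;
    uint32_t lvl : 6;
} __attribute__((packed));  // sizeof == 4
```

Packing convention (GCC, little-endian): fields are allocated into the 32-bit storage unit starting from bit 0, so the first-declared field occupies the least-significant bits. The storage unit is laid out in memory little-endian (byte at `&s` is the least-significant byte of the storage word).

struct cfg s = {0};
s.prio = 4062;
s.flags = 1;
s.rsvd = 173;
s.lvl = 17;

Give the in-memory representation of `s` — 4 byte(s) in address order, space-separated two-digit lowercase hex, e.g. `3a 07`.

de cf 56 44

prio (14b) val=4062 bits=0xfde at bit 0: 0x00000fde
flags (1b) val=1 bits=0x1 at bit 14: 0x00004fde
rsvd (11b) val=173 bits=0xad at bit 15: 0x0056cfde
lvl (6b) val=17 bits=0x11 at bit 26: 0x4456cfde
word = 0x4456cfde → little-endian bytes:
  [0]=0xde  [1]=0xcf  [2]=0x56  [3]=0x44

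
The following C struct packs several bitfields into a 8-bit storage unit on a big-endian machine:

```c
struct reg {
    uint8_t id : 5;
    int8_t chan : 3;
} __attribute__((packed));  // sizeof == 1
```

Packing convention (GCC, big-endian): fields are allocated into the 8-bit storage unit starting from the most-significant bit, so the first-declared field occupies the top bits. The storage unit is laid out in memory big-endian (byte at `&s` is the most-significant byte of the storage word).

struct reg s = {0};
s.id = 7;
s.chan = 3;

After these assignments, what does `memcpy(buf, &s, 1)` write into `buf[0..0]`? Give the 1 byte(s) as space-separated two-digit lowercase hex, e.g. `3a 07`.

3b

id (5b) val=7 bits=0x7 at bit 3: 0x38
chan (3b) val=3 bits=0x3 at bit 0: 0x3b
word = 0x3b → big-endian bytes:
  [0]=0x3b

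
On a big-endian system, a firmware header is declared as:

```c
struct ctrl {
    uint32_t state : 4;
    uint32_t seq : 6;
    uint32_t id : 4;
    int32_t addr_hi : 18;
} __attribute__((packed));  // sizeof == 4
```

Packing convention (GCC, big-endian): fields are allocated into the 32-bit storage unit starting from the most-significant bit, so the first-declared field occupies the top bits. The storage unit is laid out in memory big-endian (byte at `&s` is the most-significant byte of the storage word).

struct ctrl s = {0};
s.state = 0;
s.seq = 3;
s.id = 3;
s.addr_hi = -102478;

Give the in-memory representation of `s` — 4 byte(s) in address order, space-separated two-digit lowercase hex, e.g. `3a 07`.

state (4b) val=0 bits=0x0 at bit 28: 0x00000000
seq (6b) val=3 bits=0x3 at bit 22: 0x00c00000
id (4b) val=3 bits=0x3 at bit 18: 0x00cc0000
addr_hi (18b) val=-102478 bits=0x26fb2 at bit 0: 0x00ce6fb2
word = 0x00ce6fb2 → big-endian bytes:
  [0]=0x00  [1]=0xce  [2]=0x6f  [3]=0xb2

00 ce 6f b2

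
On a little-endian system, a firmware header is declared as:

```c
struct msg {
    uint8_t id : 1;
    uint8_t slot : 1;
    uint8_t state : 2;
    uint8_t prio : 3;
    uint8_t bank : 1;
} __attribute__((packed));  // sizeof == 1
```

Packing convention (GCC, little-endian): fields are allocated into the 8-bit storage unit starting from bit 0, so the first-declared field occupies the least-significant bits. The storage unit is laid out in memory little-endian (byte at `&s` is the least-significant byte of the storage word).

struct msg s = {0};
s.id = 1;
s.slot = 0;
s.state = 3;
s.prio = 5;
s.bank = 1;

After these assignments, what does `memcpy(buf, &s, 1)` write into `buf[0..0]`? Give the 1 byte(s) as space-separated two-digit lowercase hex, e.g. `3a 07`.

[0+:1] id=1 & 0x1 = 0x1; word=0x01
[1+:1] slot=0 & 0x1 = 0x0; word=0x01
[2+:2] state=3 & 0x3 = 0x3; word=0x0d
[4+:3] prio=5 & 0x7 = 0x5; word=0x5d
[7+:1] bank=1 & 0x1 = 0x1; word=0xdd
word = 0xdd → little-endian bytes:
  [0]=0xdd

dd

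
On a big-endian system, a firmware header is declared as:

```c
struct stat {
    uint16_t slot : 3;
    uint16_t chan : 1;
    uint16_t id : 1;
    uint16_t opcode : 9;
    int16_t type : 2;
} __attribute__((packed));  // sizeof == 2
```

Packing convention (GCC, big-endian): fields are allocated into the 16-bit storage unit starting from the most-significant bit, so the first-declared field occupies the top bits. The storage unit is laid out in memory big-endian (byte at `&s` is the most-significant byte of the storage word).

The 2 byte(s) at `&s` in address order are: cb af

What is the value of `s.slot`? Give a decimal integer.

[0]=0xcb [1]=0xaf (big-endian) → word 0xcbaf
slot:3 @ bit 13 → (0xcbaf>>13)&0x7 = 0x6  ←
chan:1 @ bit 12 → (0xcbaf>>12)&0x1 = 0x0
id:1 @ bit 11 → (0xcbaf>>11)&0x1 = 0x1
opcode:9 @ bit 2 → (0xcbaf>>2)&0x1ff = 0xeb
type:2 @ bit 0 → (0xcbaf>>0)&0x3 = 0x3

6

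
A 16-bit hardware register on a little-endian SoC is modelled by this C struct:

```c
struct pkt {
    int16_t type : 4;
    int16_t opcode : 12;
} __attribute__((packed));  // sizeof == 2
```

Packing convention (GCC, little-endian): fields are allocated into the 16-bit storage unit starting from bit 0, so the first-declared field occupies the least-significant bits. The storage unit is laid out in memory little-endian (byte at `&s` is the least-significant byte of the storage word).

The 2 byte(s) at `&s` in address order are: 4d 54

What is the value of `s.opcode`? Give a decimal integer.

[0]=0x4d [1]=0x54 (little-endian) → word 0x544d
type [0+:4] = (word>>0) & 0xf = 13
opcode [4+:12] = (word>>4) & 0xfff = 1348  ←
opcode signed 12b, MSB=0: value = 1348

1348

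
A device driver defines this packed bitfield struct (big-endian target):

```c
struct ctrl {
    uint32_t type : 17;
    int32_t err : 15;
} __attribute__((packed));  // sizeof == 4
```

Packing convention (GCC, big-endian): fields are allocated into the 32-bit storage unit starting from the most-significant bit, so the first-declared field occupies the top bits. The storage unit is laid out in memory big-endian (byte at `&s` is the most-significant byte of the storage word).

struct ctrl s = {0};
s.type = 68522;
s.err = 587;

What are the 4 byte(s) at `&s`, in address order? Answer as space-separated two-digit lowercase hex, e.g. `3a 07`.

[15+:17] type=68522 & 0x1ffff = 0x10baa; word=0x85d50000
[0+:15] err=587 & 0x7fff = 0x24b; word=0x85d5024b
word = 0x85d5024b → big-endian bytes:
  [0]=0x85  [1]=0xd5  [2]=0x02  [3]=0x4b

85 d5 02 4b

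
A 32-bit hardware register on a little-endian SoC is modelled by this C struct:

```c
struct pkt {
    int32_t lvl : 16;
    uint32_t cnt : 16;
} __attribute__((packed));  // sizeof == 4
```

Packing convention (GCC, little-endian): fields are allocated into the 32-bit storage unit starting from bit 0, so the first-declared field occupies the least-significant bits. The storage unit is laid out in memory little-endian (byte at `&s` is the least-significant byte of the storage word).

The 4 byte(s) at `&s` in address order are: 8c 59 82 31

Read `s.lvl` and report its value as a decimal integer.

22924

[0]=0x8c [1]=0x59 [2]=0x82 [3]=0x31 (little-endian) → word 0x3182598c
lvl:16 @ bit 0 → (0x3182598c>>0)&0xffff = 0x598c  ←
cnt:16 @ bit 16 → (0x3182598c>>16)&0xffff = 0x3182
lvl signed 16b, MSB=0: value = 22924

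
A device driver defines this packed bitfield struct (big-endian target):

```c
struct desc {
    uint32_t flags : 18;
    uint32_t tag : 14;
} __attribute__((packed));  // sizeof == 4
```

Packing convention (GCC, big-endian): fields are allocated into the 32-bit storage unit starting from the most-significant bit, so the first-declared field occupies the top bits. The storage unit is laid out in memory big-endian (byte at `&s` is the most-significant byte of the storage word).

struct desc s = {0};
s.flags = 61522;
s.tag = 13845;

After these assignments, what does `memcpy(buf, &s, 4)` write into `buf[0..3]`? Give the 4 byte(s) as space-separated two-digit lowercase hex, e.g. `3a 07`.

[14+:18] flags=61522 & 0x3ffff = 0xf052; word=0x3c148000
[0+:14] tag=13845 & 0x3fff = 0x3615; word=0x3c14b615
word = 0x3c14b615 → big-endian bytes:
  [0]=0x3c  [1]=0x14  [2]=0xb6  [3]=0x15

3c 14 b6 15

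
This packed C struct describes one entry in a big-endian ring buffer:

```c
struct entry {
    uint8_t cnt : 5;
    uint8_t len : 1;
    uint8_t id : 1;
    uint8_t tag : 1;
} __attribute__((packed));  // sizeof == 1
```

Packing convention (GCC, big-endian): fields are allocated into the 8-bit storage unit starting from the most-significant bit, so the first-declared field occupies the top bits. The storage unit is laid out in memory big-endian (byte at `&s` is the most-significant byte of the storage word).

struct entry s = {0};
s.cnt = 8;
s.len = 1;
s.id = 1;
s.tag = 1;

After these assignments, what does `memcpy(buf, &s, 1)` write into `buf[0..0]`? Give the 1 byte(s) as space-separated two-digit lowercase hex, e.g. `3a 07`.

[3+:5] cnt=8 & 0x1f = 0x8; word=0x40
[2+:1] len=1 & 0x1 = 0x1; word=0x44
[1+:1] id=1 & 0x1 = 0x1; word=0x46
[0+:1] tag=1 & 0x1 = 0x1; word=0x47
word = 0x47 → big-endian bytes:
  [0]=0x47

47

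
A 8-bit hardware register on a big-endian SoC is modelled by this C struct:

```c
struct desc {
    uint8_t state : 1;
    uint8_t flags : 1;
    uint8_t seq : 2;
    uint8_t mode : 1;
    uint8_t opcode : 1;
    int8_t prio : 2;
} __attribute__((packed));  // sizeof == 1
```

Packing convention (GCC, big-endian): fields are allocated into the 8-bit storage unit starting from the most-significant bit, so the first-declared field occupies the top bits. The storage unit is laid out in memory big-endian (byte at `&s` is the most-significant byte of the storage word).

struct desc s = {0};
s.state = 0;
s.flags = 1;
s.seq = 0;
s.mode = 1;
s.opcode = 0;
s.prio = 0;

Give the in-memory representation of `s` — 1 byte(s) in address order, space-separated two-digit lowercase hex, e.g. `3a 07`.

48

[7+:1] state=0 & 0x1 = 0x0; word=0x00
[6+:1] flags=1 & 0x1 = 0x1; word=0x40
[4+:2] seq=0 & 0x3 = 0x0; word=0x40
[3+:1] mode=1 & 0x1 = 0x1; word=0x48
[2+:1] opcode=0 & 0x1 = 0x0; word=0x48
[0+:2] prio=0 & 0x3 = 0x0; word=0x48
word = 0x48 → big-endian bytes:
  [0]=0x48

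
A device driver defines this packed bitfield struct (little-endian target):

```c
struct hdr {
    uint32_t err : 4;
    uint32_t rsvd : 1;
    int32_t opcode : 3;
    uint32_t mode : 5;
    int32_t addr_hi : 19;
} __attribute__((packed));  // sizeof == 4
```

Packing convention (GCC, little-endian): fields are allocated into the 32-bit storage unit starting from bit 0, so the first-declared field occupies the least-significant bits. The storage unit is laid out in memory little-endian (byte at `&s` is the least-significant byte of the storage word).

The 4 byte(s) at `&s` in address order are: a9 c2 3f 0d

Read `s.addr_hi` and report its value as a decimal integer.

27134

[0]=0xa9 [1]=0xc2 [2]=0x3f [3]=0x0d (little-endian) → word 0x0d3fc2a9
err [0+:4] = (word>>0) & 0xf = 9
rsvd [4+:1] = (word>>4) & 0x1 = 0
opcode [5+:3] = (word>>5) & 0x7 = 5
mode [8+:5] = (word>>8) & 0x1f = 2
addr_hi [13+:19] = (word>>13) & 0x7ffff = 27134  ←
addr_hi signed 19b, MSB=0: value = 27134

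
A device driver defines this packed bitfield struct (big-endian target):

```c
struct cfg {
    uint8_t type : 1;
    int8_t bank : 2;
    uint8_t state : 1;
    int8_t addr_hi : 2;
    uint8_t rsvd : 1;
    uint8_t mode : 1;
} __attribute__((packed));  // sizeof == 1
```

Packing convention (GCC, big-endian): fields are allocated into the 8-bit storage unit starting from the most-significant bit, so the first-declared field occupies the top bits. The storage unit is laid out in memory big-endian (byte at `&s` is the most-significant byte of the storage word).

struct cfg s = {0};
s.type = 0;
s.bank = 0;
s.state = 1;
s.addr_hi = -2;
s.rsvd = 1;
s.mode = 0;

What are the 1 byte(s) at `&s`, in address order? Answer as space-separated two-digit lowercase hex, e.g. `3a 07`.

1a

[7+:1] type=0 & 0x1 = 0x0; word=0x00
[5+:2] bank=0 & 0x3 = 0x0; word=0x00
[4+:1] state=1 & 0x1 = 0x1; word=0x10
[2+:2] addr_hi=-2 & 0x3 = 0x2; word=0x18
[1+:1] rsvd=1 & 0x1 = 0x1; word=0x1a
[0+:1] mode=0 & 0x1 = 0x0; word=0x1a
word = 0x1a → big-endian bytes:
  [0]=0x1a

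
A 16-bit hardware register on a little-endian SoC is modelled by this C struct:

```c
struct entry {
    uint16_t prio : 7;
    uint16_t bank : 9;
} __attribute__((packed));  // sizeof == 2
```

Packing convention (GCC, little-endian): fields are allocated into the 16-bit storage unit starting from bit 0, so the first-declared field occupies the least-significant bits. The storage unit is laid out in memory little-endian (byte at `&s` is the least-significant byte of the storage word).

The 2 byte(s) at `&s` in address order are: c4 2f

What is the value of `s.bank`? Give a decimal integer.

[0]=0xc4 [1]=0x2f (little-endian) → word 0x2fc4
prio [0+:7] = (word>>0) & 0x7f = 68
bank [7+:9] = (word>>7) & 0x1ff = 95  ←

95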